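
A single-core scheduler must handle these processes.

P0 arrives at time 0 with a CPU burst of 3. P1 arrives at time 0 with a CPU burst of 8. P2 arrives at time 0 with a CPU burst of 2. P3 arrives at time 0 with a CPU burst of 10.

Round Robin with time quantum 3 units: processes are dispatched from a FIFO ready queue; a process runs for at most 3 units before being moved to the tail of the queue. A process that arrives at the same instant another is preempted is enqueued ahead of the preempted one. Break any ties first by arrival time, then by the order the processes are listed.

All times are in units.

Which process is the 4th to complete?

P3

Gantt: | P0 0-3 | P1 3-6 | P2 6-8 | P3 8-11 | P1 11-14 | P3 14-17 | P1 17-19 | P3 19-23 |
Completion: P0=3  P1=19  P2=8  P3=23
Turnaround (C−A): P0=3  P1=19  P2=8  P3=23
Finish order: P0 → P2 → P1 → P3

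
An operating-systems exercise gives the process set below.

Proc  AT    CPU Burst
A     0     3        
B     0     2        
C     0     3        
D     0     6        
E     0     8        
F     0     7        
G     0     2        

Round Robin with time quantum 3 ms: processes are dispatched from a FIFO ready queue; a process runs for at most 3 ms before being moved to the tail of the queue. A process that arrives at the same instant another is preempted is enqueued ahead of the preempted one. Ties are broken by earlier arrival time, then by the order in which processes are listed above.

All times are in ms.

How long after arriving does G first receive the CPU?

17

Timeline: | A 0-3 | B 3-5 | C 5-8 | D 8-11 | E 11-14 | F 14-17 | G 17-19 | D 19-22 | E 22-25 | F 25-28 | E 28-30 | F 30-31 |
Completion: A=3  B=5  C=8  D=22  E=30  F=31  G=19
Turnaround (C−A): A=3  B=5  C=8  D=22  E=30  F=31  G=19
Response(G) = first start − arrival = 17 − 0 = 17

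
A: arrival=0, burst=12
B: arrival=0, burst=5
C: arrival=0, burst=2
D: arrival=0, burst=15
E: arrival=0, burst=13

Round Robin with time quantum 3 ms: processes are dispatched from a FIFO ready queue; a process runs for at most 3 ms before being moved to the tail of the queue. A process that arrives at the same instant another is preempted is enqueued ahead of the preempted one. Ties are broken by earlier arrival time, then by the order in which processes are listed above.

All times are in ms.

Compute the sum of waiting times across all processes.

110

Gantt: | A 0-3 | B 3-6 | C 6-8 | D 8-11 | E 11-14 | A 14-17 | B 17-19 | D 19-22 | E 22-25 | A 25-28 | D 28-31 | E 31-34 | A 34-37 | D 37-40 | E 40-43 | D 43-46 | E 46-47 |
Completion: A=37  B=19  C=8  D=46  E=47
Waiting = turnaround − burst: A=25, B=14, C=6, D=31, E=34
Total waiting = 25 + 14 + 6 + 31 + 34 = 110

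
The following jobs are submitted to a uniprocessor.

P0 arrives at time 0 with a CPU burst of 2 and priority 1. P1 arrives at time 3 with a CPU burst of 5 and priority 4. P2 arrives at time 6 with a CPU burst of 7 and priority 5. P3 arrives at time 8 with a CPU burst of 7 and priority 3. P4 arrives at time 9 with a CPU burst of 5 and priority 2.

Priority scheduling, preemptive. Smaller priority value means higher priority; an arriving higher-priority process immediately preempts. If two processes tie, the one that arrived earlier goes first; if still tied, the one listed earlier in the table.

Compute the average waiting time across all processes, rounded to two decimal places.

Gantt: | P0 0-2 | idle 2-3 | P1 3-8 | P3 8-9 | P4 9-14 | P3 14-20 | P2 20-27 |
Completion: P0=2  P1=8  P2=27  P3=20  P4=14
Waiting times: P0=0, P1=0, P2=14, P3=5, P4=0
Average waiting = (0+0+14+5+0) / 5 = 19/5 = 3.80

3.80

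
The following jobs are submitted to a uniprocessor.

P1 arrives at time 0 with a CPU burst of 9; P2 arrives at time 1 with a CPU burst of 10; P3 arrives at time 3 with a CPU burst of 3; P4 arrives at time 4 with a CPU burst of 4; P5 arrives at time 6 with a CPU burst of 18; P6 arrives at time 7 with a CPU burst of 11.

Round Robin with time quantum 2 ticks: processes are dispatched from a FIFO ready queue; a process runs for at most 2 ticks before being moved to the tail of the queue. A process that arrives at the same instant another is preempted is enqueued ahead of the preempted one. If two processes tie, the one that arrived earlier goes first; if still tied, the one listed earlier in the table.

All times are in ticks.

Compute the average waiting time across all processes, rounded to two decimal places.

23.33

Gantt: | P1 0-2 | P2 2-4 | P1 4-6 | P3 6-8 | P4 8-10 | P2 10-12 | P5 12-14 | P1 14-16 | P6 16-18 | P3 18-19 | P4 19-21 | P2 21-23 | P5 23-25 | P1 25-27 | P6 27-29 | P2 29-31 | P5 31-33 | P1 33-34 | P6 34-36 | P2 36-38 | P5 38-40 | P6 40-42 | P5 42-44 | P6 44-46 | P5 46-48 | P6 48-49 | P5 49-55 |
Completion: P1=34  P2=38  P3=19  P4=21  P5=55  P6=49
Turnaround (C−A): P1=34  P2=37  P3=16  P4=17  P5=49  P6=42
Waiting times: P1=25, P2=27, P3=13, P4=13, P5=31, P6=31
Average waiting = (25+27+13+13+31+31) / 6 = 140/6 = 23.33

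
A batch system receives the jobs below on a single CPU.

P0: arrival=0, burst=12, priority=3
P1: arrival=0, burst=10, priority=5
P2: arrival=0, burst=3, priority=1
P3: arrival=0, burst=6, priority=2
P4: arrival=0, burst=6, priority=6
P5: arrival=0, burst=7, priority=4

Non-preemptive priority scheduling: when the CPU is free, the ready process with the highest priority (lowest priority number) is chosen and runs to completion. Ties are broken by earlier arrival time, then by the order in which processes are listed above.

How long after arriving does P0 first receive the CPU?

Schedule: | P2 0-3 | P3 3-9 | P0 9-21 | P5 21-28 | P1 28-38 | P4 38-44 |
Completion: P0=21  P1=38  P2=3  P3=9  P4=44  P5=28
Turnaround (C−A): P0=21  P1=38  P2=3  P3=9  P4=44  P5=28
Response(P0) = first start − arrival = 9 − 0 = 9

9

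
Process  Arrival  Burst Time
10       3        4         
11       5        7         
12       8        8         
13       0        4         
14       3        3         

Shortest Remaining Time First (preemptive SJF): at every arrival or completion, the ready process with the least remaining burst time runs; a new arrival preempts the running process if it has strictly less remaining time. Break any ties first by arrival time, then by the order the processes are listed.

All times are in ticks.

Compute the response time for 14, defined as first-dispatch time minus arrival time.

Timeline: | 13 0-4 | 14 4-7 | 10 7-11 | 11 11-18 | 12 18-26 |
Completion: 10=11  11=18  12=26  13=4  14=7
Turnaround (C−A): 10=8  11=13  12=18  13=4  14=4
Response(14) = first start − arrival = 4 − 3 = 1

1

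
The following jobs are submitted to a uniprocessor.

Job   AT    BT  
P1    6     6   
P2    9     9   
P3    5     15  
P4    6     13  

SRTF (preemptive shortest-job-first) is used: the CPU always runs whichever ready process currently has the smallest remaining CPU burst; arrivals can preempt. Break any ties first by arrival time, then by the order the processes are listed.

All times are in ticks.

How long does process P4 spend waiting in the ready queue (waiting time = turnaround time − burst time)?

Gantt: | idle 0-5 | P3 5-6 | P1 6-12 | P2 12-21 | P4 21-34 | P3 34-48 |
Completion: P1=12  P2=21  P3=48  P4=34
Waiting(P4) = turnaround − burst = 28 − 13 = 15

15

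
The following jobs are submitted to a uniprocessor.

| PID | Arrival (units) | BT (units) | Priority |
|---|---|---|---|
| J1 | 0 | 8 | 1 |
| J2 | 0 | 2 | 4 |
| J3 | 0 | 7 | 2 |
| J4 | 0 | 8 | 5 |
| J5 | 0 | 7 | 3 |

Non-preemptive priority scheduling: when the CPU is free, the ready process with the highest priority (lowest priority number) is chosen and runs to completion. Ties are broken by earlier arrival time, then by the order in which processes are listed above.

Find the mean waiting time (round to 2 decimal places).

13.80

Gantt: | J1 0-8 | J3 8-15 | J5 15-22 | J2 22-24 | J4 24-32 |
Completion: J1=8  J2=24  J3=15  J4=32  J5=22
Turnaround (C−A): J1=8  J2=24  J3=15  J4=32  J5=22
Waiting times: J1=0, J2=22, J3=8, J4=24, J5=15
Average waiting = (0+22+8+24+15) / 5 = 69/5 = 13.80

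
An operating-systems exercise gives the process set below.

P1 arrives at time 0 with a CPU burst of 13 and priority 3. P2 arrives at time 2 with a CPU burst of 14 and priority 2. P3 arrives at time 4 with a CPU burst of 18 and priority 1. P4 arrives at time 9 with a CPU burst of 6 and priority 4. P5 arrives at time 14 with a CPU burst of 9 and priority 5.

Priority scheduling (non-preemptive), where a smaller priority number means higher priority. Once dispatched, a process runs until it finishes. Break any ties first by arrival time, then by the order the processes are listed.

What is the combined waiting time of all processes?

Timeline: | P1 0-13 | P3 13-31 | P2 31-45 | P4 45-51 | P5 51-60 |
Completion: P1=13  P2=45  P3=31  P4=51  P5=60
Turnaround (C−A): P1=13  P2=43  P3=27  P4=42  P5=46
Waiting = turnaround − burst: P1=0, P2=29, P3=9, P4=36, P5=37
Total waiting = 0 + 29 + 9 + 36 + 37 = 111

111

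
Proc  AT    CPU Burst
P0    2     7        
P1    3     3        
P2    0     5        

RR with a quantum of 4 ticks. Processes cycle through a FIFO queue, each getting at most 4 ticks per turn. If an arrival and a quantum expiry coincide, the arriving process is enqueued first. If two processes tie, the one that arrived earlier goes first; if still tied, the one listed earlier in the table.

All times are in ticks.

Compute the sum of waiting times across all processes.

Timeline: | P2 0-4 | P0 4-8 | P1 8-11 | P2 11-12 | P0 12-15 |
Completion: P0=15  P1=11  P2=12
Waiting = turnaround − burst: P0=6, P1=5, P2=7
Total waiting = 6 + 5 + 7 = 18

18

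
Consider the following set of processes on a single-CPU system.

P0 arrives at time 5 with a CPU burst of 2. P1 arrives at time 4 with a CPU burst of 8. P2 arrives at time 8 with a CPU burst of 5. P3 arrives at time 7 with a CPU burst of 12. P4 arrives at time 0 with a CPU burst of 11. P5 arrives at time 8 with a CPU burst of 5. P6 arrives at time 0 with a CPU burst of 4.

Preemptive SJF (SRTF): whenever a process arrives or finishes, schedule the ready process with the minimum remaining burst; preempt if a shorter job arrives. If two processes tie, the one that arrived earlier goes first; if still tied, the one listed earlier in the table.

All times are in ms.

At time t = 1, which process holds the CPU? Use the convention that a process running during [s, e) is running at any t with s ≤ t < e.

P6

Timeline: | P6 0-4 | P1 4-5 | P0 5-7 | P1 7-8 | P2 8-13 | P5 13-18 | P1 18-24 | P4 24-35 | P3 35-47 |
Completion: P0=7  P1=24  P2=13  P3=47  P4=35  P5=18  P6=4
Turnaround (C−A): P0=2  P1=20  P2=5  P3=40  P4=35  P5=10  P6=4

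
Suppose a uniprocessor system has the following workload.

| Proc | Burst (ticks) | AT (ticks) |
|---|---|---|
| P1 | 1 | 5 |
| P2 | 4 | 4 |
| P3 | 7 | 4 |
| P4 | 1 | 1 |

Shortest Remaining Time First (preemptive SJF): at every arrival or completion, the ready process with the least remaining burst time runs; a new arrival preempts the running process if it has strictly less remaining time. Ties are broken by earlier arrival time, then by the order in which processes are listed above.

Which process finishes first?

P4

Gantt: | idle 0-1 | P4 1-2 | idle 2-4 | P2 4-5 | P1 5-6 | P2 6-9 | P3 9-16 |
Completion: P1=6  P2=9  P3=16  P4=2
Finish order: P4 → P1 → P2 → P3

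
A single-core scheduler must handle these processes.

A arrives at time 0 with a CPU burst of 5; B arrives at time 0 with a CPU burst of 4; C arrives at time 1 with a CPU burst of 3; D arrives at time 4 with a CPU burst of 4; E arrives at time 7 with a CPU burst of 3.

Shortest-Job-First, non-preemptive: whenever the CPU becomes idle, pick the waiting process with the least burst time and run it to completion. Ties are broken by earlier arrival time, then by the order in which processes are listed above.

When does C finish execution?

7

Timeline: | B 0-4 | C 4-7 | E 7-10 | D 10-14 | A 14-19 |
Completion: A=19  B=4  C=7  D=14  E=10
Turnaround (C−A): A=19  B=4  C=6  D=10  E=3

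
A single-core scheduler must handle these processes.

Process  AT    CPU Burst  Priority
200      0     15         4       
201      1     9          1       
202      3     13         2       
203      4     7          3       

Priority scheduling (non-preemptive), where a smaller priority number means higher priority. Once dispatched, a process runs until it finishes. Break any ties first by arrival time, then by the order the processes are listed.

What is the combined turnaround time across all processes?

112

Schedule: | 200 0-15 | 201 15-24 | 202 24-37 | 203 37-44 |
Completion: 200=15  201=24  202=37  203=44
Turnaround (C−A): 200=15  201=23  202=34  203=40
Turnaround = completion − arrival: 200=15, 201=23, 202=34, 203=40
Total turnaround = 15 + 23 + 34 + 40 = 112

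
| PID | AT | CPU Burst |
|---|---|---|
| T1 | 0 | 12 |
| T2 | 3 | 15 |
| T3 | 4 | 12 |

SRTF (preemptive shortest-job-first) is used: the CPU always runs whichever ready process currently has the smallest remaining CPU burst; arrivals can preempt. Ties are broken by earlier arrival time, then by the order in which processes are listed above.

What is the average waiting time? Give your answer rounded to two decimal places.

Timeline: | T1 0-12 | T3 12-24 | T2 24-39 |
Completion: T1=12  T2=39  T3=24
Waiting times: T1=0, T2=21, T3=8
Average waiting = (0+21+8) / 3 = 29/3 = 9.67

9.67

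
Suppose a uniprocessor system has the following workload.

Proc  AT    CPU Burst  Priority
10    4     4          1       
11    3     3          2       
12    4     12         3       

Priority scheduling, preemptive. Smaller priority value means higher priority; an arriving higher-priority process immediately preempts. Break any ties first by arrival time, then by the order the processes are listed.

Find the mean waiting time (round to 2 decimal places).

3.33

Gantt: | idle 0-3 | 11 3-4 | 10 4-8 | 11 8-10 | 12 10-22 |
Completion: 10=8  11=10  12=22
Turnaround (C−A): 10=4  11=7  12=18
Waiting times: 10=0, 11=4, 12=6
Average waiting = (0+4+6) / 3 = 10/3 = 3.33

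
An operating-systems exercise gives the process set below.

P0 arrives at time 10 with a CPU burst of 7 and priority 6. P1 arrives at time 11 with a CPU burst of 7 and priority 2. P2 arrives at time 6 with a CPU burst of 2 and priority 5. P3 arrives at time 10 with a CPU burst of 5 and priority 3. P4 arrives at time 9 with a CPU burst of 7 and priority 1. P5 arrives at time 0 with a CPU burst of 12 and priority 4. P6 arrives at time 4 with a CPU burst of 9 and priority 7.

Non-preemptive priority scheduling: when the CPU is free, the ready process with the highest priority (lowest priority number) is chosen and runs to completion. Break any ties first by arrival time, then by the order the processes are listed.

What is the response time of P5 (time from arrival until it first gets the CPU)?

0

Schedule: | P5 0-12 | P4 12-19 | P1 19-26 | P3 26-31 | P2 31-33 | P0 33-40 | P6 40-49 |
Completion: P0=40  P1=26  P2=33  P3=31  P4=19  P5=12  P6=49
Turnaround (C−A): P0=30  P1=15  P2=27  P3=21  P4=10  P5=12  P6=45
Response(P5) = first start − arrival = 0 − 0 = 0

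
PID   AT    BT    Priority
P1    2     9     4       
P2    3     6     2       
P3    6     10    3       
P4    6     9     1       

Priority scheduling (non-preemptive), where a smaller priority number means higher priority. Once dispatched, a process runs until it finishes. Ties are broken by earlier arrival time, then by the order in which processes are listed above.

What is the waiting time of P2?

17

Schedule: | idle 0-2 | P1 2-11 | P4 11-20 | P2 20-26 | P3 26-36 |
Completion: P1=11  P2=26  P3=36  P4=20
Waiting(P2) = turnaround − burst = 23 − 6 = 17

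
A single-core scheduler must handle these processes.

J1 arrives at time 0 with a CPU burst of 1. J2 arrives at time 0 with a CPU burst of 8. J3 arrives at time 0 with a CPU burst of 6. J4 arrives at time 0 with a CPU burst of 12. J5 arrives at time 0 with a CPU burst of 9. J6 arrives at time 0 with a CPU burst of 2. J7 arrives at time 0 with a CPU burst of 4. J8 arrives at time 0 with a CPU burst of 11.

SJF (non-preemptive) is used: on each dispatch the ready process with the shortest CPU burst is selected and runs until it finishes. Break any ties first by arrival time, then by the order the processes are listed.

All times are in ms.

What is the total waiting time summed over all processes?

Gantt: | J1 0-1 | J6 1-3 | J7 3-7 | J3 7-13 | J2 13-21 | J5 21-30 | J8 30-41 | J4 41-53 |
Completion: J1=1  J2=21  J3=13  J4=53  J5=30  J6=3  J7=7  J8=41
Turnaround (C−A): J1=1  J2=21  J3=13  J4=53  J5=30  J6=3  J7=7  J8=41
Waiting = turnaround − burst: J1=0, J2=13, J3=7, J4=41, J5=21, J6=1, J7=3, J8=30
Total waiting = 0 + 13 + 7 + 41 + 21 + 1 + 3 + 30 = 116

116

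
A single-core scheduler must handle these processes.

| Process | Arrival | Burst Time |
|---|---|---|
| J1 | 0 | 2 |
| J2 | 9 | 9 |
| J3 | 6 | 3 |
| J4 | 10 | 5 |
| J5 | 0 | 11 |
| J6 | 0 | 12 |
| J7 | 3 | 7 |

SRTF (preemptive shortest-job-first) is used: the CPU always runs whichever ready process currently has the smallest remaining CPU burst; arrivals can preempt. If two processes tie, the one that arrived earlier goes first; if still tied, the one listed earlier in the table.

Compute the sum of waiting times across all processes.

78

Schedule: | J1 0-2 | J5 2-3 | J7 3-6 | J3 6-9 | J7 9-13 | J4 13-18 | J2 18-27 | J5 27-37 | J6 37-49 |
Completion: J1=2  J2=27  J3=9  J4=18  J5=37  J6=49  J7=13
Waiting = turnaround − burst: J1=0, J2=9, J3=0, J4=3, J5=26, J6=37, J7=3
Total waiting = 0 + 9 + 0 + 3 + 26 + 37 + 3 = 78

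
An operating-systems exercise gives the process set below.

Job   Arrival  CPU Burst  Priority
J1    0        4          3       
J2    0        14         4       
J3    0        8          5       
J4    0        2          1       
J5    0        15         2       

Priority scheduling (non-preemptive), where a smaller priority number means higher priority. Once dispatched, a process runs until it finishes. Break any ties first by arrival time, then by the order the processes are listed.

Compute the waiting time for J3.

Timeline: | J4 0-2 | J5 2-17 | J1 17-21 | J2 21-35 | J3 35-43 |
Completion: J1=21  J2=35  J3=43  J4=2  J5=17
Turnaround (C−A): J1=21  J2=35  J3=43  J4=2  J5=17
Waiting(J3) = turnaround − burst = 43 − 8 = 35

35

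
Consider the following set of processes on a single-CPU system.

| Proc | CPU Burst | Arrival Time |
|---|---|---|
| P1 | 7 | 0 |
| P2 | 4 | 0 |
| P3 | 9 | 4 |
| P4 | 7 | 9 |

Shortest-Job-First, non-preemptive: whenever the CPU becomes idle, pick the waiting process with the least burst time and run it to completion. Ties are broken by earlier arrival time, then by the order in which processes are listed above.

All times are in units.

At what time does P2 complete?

Timeline: | P2 0-4 | P1 4-11 | P4 11-18 | P3 18-27 |
Completion: P1=11  P2=4  P3=27  P4=18
Turnaround (C−A): P1=11  P2=4  P3=23  P4=9

4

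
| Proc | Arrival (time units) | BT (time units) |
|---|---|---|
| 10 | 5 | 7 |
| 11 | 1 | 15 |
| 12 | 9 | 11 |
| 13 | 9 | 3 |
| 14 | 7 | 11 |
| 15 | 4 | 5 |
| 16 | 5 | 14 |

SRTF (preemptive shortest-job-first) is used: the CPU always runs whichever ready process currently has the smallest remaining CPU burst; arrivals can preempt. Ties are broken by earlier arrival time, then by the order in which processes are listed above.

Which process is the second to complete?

13

Timeline: | idle 0-1 | 11 1-4 | 15 4-9 | 13 9-12 | 10 12-19 | 14 19-30 | 12 30-41 | 11 41-53 | 16 53-67 |
Completion: 10=19  11=53  12=41  13=12  14=30  15=9  16=67
Turnaround (C−A): 10=14  11=52  12=32  13=3  14=23  15=5  16=62
Finish order: 15 → 13 → 10 → 14 → 12 → 11 → 16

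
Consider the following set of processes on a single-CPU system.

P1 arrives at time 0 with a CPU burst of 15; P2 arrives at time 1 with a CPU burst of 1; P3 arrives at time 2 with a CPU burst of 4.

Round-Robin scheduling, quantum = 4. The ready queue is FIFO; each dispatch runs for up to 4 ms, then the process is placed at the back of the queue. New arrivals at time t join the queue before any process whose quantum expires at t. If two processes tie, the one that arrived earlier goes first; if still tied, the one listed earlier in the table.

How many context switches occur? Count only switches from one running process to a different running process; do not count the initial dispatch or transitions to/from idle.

3

Timeline: | P1 0-4 | P2 4-5 | P3 5-9 | P1 9-20 |
Completion: P1=20  P2=5  P3=9
Turnaround (C−A): P1=20  P2=4  P3=7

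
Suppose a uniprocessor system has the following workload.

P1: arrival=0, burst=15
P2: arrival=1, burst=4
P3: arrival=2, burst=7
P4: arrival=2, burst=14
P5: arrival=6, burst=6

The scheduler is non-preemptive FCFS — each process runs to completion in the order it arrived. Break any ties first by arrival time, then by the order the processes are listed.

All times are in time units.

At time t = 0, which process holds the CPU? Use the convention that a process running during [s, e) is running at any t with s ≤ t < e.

P1

Timeline: | P1 0-15 | P2 15-19 | P3 19-26 | P4 26-40 | P5 40-46 |
Completion: P1=15  P2=19  P3=26  P4=40  P5=46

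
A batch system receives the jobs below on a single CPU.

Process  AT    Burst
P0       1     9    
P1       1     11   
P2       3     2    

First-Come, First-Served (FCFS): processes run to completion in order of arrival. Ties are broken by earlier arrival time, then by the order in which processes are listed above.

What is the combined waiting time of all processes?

27

Gantt: | idle 0-1 | P0 1-10 | P1 10-21 | P2 21-23 |
Completion: P0=10  P1=21  P2=23
Turnaround (C−A): P0=9  P1=20  P2=20
Waiting = turnaround − burst: P0=0, P1=9, P2=18
Total waiting = 0 + 9 + 18 = 27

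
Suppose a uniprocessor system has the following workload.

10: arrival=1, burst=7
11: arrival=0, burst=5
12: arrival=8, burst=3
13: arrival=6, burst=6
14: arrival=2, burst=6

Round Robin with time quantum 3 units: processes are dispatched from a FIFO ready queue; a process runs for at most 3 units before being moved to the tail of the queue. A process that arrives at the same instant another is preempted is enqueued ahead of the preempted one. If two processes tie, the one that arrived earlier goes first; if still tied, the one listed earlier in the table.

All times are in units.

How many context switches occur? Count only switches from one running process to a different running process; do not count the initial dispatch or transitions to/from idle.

Timeline: | 11 0-3 | 10 3-6 | 14 6-9 | 11 9-11 | 13 11-14 | 10 14-17 | 12 17-20 | 14 20-23 | 13 23-26 | 10 26-27 |
Completion: 10=27  11=11  12=20  13=26  14=23

9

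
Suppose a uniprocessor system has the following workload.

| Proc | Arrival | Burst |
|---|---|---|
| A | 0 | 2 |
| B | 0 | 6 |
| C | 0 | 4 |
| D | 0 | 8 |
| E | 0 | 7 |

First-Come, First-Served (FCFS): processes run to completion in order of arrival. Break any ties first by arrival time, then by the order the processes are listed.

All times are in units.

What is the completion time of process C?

Gantt: | A 0-2 | B 2-8 | C 8-12 | D 12-20 | E 20-27 |
Completion: A=2  B=8  C=12  D=20  E=27
Turnaround (C−A): A=2  B=8  C=12  D=20  E=27

12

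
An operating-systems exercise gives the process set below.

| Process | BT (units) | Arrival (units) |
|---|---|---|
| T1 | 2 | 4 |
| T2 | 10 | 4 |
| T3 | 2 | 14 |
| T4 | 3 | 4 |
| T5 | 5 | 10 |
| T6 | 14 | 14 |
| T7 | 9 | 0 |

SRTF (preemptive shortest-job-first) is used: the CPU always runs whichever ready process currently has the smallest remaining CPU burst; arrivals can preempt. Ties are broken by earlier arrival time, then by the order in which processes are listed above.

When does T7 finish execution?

Schedule: | T7 0-4 | T1 4-6 | T4 6-9 | T7 9-14 | T3 14-16 | T5 16-21 | T2 21-31 | T6 31-45 |
Completion: T1=6  T2=31  T3=16  T4=9  T5=21  T6=45  T7=14

14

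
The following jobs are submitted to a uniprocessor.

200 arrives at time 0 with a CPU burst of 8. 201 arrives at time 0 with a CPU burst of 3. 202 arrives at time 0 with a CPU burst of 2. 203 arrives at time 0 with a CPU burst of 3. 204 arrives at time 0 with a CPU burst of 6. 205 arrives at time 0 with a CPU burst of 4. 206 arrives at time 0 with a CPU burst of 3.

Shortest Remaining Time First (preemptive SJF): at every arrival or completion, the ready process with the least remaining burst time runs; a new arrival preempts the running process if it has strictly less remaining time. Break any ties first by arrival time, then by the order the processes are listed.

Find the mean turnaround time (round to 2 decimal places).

Schedule: | 202 0-2 | 201 2-5 | 203 5-8 | 206 8-11 | 205 11-15 | 204 15-21 | 200 21-29 |
Completion: 200=29  201=5  202=2  203=8  204=21  205=15  206=11
Turnaround (C−A): 200=29  201=5  202=2  203=8  204=21  205=15  206=11
Turnaround times: 200=29, 201=5, 202=2, 203=8, 204=21, 205=15, 206=11
Average turnaround = (29+5+2+8+21+15+11) / 7 = 91/7 = 13.00

13.00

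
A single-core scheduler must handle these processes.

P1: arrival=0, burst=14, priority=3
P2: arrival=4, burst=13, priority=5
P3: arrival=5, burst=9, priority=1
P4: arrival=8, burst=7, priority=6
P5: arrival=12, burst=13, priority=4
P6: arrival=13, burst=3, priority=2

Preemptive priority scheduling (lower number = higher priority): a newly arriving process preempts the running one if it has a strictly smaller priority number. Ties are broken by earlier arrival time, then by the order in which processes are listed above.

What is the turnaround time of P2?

48

Timeline: | P1 0-5 | P3 5-14 | P6 14-17 | P1 17-26 | P5 26-39 | P2 39-52 | P4 52-59 |
Completion: P1=26  P2=52  P3=14  P4=59  P5=39  P6=17
Turnaround (C−A): P1=26  P2=48  P3=9  P4=51  P5=27  P6=4
Turnaround(P2) = completion − arrival = 52 − 4 = 48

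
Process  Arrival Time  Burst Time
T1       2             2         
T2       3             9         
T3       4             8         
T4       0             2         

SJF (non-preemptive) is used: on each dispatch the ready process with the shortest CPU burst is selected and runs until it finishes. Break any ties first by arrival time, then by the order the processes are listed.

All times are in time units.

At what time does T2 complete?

Timeline: | T4 0-2 | T1 2-4 | T3 4-12 | T2 12-21 |
Completion: T1=4  T2=21  T3=12  T4=2

21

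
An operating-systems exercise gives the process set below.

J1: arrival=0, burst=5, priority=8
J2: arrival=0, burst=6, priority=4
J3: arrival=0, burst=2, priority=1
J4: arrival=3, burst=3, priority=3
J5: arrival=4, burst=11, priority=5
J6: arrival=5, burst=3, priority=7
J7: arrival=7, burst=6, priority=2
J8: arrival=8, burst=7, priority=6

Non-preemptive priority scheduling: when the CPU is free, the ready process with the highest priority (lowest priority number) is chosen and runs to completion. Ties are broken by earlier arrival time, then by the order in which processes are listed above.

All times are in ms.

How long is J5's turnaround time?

24

Timeline: | J3 0-2 | J2 2-8 | J7 8-14 | J4 14-17 | J5 17-28 | J8 28-35 | J6 35-38 | J1 38-43 |
Completion: J1=43  J2=8  J3=2  J4=17  J5=28  J6=38  J7=14  J8=35
Turnaround (C−A): J1=43  J2=8  J3=2  J4=14  J5=24  J6=33  J7=7  J8=27
Turnaround(J5) = completion − arrival = 28 − 4 = 24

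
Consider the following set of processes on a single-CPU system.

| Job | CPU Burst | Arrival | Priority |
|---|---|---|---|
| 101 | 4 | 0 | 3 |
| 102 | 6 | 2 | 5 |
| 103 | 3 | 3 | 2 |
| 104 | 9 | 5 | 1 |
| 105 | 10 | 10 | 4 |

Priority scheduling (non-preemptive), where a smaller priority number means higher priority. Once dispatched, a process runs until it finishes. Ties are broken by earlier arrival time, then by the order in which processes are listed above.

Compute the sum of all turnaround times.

65

Gantt: | 101 0-4 | 103 4-7 | 104 7-16 | 105 16-26 | 102 26-32 |
Completion: 101=4  102=32  103=7  104=16  105=26
Turnaround (C−A): 101=4  102=30  103=4  104=11  105=16
Turnaround = completion − arrival: 101=4, 102=30, 103=4, 104=11, 105=16
Total turnaround = 4 + 30 + 4 + 11 + 16 = 65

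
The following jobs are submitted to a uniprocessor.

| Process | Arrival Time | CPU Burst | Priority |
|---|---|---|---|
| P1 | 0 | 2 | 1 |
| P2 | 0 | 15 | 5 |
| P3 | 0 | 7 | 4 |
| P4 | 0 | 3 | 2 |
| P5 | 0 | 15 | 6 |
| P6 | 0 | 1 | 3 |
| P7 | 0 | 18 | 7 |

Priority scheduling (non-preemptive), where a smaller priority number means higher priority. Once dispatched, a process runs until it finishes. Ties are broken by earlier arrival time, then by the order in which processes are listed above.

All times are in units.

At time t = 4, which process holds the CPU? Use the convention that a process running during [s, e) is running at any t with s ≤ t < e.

P4

Gantt: | P1 0-2 | P4 2-5 | P6 5-6 | P3 6-13 | P2 13-28 | P5 28-43 | P7 43-61 |
Completion: P1=2  P2=28  P3=13  P4=5  P5=43  P6=6  P7=61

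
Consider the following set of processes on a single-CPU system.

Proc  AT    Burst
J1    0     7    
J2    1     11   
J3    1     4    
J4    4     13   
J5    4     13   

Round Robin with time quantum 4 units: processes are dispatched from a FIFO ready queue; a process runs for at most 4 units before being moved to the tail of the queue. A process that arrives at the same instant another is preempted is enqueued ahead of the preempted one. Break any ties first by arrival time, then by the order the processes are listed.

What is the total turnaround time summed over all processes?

Schedule: | J1 0-4 | J2 4-8 | J3 8-12 | J4 12-16 | J5 16-20 | J1 20-23 | J2 23-27 | J4 27-31 | J5 31-35 | J2 35-38 | J4 38-42 | J5 42-46 | J4 46-47 | J5 47-48 |
Completion: J1=23  J2=38  J3=12  J4=47  J5=48
Turnaround (C−A): J1=23  J2=37  J3=11  J4=43  J5=44
Turnaround = completion − arrival: J1=23, J2=37, J3=11, J4=43, J5=44
Total turnaround = 23 + 37 + 11 + 43 + 44 = 158

158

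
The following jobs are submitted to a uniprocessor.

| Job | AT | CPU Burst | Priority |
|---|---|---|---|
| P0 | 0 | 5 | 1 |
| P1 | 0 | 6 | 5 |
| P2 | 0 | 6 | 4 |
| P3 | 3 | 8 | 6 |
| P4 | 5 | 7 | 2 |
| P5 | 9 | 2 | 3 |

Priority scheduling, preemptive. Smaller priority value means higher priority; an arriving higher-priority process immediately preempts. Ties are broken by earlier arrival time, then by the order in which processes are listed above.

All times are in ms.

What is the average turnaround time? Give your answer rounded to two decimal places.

Gantt: | P0 0-5 | P4 5-12 | P5 12-14 | P2 14-20 | P1 20-26 | P3 26-34 |
Completion: P0=5  P1=26  P2=20  P3=34  P4=12  P5=14
Turnaround (C−A): P0=5  P1=26  P2=20  P3=31  P4=7  P5=5
Turnaround times: P0=5, P1=26, P2=20, P3=31, P4=7, P5=5
Average turnaround = (5+26+20+31+7+5) / 6 = 94/6 = 15.67

15.67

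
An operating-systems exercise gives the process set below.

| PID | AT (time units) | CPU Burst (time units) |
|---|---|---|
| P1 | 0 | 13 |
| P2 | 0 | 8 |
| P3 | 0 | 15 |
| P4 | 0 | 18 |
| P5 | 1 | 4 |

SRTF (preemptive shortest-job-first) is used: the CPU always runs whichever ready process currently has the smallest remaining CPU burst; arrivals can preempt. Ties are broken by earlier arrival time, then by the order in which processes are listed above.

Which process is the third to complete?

Gantt: | P2 0-1 | P5 1-5 | P2 5-12 | P1 12-25 | P3 25-40 | P4 40-58 |
Completion: P1=25  P2=12  P3=40  P4=58  P5=5
Turnaround (C−A): P1=25  P2=12  P3=40  P4=58  P5=4
Finish order: P5 → P2 → P1 → P3 → P4

P1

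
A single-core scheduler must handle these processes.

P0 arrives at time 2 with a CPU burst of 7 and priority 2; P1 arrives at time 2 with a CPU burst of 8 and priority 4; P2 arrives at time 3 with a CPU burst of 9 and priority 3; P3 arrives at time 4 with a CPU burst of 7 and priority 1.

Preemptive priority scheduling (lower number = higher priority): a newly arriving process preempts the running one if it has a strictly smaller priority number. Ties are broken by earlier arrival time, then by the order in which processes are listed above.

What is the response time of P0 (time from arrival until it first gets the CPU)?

0

Gantt: | idle 0-2 | P0 2-4 | P3 4-11 | P0 11-16 | P2 16-25 | P1 25-33 |
Completion: P0=16  P1=33  P2=25  P3=11
Response(P0) = first start − arrival = 2 − 2 = 0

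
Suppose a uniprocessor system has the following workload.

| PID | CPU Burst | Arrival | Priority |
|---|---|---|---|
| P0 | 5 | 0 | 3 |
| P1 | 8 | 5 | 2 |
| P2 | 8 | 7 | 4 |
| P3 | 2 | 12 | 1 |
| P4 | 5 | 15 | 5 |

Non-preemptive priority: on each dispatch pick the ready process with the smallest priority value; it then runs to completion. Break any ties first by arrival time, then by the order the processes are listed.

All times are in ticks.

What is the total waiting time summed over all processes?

Timeline: | P0 0-5 | P1 5-13 | P3 13-15 | P2 15-23 | P4 23-28 |
Completion: P0=5  P1=13  P2=23  P3=15  P4=28
Waiting = turnaround − burst: P0=0, P1=0, P2=8, P3=1, P4=8
Total waiting = 0 + 0 + 8 + 1 + 8 = 17

17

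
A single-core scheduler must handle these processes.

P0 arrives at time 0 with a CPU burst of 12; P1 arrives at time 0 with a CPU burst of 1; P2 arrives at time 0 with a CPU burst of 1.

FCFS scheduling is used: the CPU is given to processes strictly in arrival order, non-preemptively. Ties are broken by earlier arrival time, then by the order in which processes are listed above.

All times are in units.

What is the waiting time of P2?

13

Gantt: | P0 0-12 | P1 12-13 | P2 13-14 |
Completion: P0=12  P1=13  P2=14
Waiting(P2) = turnaround − burst = 14 − 1 = 13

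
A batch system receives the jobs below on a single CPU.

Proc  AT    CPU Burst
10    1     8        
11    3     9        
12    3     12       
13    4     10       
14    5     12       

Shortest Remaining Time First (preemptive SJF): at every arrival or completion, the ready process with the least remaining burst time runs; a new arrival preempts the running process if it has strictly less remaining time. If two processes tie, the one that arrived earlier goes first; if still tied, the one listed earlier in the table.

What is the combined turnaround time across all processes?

131

Schedule: | idle 0-1 | 10 1-9 | 11 9-18 | 13 18-28 | 12 28-40 | 14 40-52 |
Completion: 10=9  11=18  12=40  13=28  14=52
Turnaround (C−A): 10=8  11=15  12=37  13=24  14=47
Turnaround = completion − arrival: 10=8, 11=15, 12=37, 13=24, 14=47
Total turnaround = 8 + 15 + 37 + 24 + 47 = 131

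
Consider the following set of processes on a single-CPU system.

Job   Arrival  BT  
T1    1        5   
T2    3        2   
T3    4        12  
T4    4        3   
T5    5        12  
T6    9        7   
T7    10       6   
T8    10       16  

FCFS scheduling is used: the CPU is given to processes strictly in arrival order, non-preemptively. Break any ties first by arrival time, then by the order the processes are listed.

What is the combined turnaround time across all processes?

Gantt: | idle 0-1 | T1 1-6 | T2 6-8 | T3 8-20 | T4 20-23 | T5 23-35 | T6 35-42 | T7 42-48 | T8 48-64 |
Completion: T1=6  T2=8  T3=20  T4=23  T5=35  T6=42  T7=48  T8=64
Turnaround (C−A): T1=5  T2=5  T3=16  T4=19  T5=30  T6=33  T7=38  T8=54
Turnaround = completion − arrival: T1=5, T2=5, T3=16, T4=19, T5=30, T6=33, T7=38, T8=54
Total turnaround = 5 + 5 + 16 + 19 + 30 + 33 + 38 + 54 = 200

200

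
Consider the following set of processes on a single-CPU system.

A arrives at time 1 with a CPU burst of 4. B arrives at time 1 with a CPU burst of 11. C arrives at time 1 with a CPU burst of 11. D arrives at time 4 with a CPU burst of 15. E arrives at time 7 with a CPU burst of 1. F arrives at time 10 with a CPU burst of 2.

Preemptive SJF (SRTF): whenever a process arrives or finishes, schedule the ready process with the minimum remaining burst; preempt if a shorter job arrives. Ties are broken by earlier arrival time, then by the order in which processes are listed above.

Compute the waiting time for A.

Timeline: | idle 0-1 | A 1-5 | B 5-7 | E 7-8 | B 8-10 | F 10-12 | B 12-19 | C 19-30 | D 30-45 |
Completion: A=5  B=19  C=30  D=45  E=8  F=12
Turnaround (C−A): A=4  B=18  C=29  D=41  E=1  F=2
Waiting(A) = turnaround − burst = 4 − 4 = 0

0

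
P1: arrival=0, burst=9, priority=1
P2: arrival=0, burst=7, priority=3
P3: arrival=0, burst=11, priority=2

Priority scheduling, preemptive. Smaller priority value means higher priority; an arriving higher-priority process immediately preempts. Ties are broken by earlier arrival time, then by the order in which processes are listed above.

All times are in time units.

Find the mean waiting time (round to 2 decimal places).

9.67

Gantt: | P1 0-9 | P3 9-20 | P2 20-27 |
Completion: P1=9  P2=27  P3=20
Waiting times: P1=0, P2=20, P3=9
Average waiting = (0+20+9) / 3 = 29/3 = 9.67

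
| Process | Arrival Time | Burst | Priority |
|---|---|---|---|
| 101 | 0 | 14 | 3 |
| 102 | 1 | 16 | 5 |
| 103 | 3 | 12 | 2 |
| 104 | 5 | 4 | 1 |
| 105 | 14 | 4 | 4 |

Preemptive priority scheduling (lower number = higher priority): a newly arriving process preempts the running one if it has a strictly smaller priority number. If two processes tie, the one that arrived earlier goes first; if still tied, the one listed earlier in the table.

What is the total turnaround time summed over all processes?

119

Timeline: | 101 0-3 | 103 3-5 | 104 5-9 | 103 9-19 | 101 19-30 | 105 30-34 | 102 34-50 |
Completion: 101=30  102=50  103=19  104=9  105=34
Turnaround = completion − arrival: 101=30, 102=49, 103=16, 104=4, 105=20
Total turnaround = 30 + 49 + 16 + 4 + 20 = 119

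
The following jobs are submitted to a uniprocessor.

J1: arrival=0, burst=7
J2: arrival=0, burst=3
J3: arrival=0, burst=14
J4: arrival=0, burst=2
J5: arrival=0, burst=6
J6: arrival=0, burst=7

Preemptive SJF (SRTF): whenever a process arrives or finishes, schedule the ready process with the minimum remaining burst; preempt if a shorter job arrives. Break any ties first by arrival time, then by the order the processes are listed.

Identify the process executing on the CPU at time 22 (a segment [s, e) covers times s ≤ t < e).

Gantt: | J4 0-2 | J2 2-5 | J5 5-11 | J1 11-18 | J6 18-25 | J3 25-39 |
Completion: J1=18  J2=5  J3=39  J4=2  J5=11  J6=25
Turnaround (C−A): J1=18  J2=5  J3=39  J4=2  J5=11  J6=25

J6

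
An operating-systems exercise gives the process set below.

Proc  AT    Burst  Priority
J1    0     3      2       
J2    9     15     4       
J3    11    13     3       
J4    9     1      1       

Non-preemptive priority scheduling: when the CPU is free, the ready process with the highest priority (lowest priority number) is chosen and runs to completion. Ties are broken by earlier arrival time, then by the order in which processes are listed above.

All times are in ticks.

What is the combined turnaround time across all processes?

47

Gantt: | J1 0-3 | idle 3-9 | J4 9-10 | J2 10-25 | J3 25-38 |
Completion: J1=3  J2=25  J3=38  J4=10
Turnaround (C−A): J1=3  J2=16  J3=27  J4=1
Turnaround = completion − arrival: J1=3, J2=16, J3=27, J4=1
Total turnaround = 3 + 16 + 27 + 1 = 47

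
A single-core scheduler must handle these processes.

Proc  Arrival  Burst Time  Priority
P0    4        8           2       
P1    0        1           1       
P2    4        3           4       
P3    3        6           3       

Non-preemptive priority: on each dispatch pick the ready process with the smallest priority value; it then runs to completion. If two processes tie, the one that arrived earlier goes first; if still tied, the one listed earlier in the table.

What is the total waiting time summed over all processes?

Gantt: | P1 0-1 | idle 1-3 | P3 3-9 | P0 9-17 | P2 17-20 |
Completion: P0=17  P1=1  P2=20  P3=9
Turnaround (C−A): P0=13  P1=1  P2=16  P3=6
Waiting = turnaround − burst: P0=5, P1=0, P2=13, P3=0
Total waiting = 5 + 0 + 13 + 0 = 18

18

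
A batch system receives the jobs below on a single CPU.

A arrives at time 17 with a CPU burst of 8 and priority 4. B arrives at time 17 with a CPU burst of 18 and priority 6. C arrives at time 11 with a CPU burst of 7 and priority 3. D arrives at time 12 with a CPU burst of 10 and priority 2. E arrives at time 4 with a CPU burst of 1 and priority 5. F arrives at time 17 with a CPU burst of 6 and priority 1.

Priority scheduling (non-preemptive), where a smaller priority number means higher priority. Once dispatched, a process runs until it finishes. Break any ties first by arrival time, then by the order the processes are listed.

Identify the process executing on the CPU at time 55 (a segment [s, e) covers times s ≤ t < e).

B

Gantt: | idle 0-4 | E 4-5 | idle 5-11 | C 11-18 | F 18-24 | D 24-34 | A 34-42 | B 42-60 |
Completion: A=42  B=60  C=18  D=34  E=5  F=24
Turnaround (C−A): A=25  B=43  C=7  D=22  E=1  F=7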